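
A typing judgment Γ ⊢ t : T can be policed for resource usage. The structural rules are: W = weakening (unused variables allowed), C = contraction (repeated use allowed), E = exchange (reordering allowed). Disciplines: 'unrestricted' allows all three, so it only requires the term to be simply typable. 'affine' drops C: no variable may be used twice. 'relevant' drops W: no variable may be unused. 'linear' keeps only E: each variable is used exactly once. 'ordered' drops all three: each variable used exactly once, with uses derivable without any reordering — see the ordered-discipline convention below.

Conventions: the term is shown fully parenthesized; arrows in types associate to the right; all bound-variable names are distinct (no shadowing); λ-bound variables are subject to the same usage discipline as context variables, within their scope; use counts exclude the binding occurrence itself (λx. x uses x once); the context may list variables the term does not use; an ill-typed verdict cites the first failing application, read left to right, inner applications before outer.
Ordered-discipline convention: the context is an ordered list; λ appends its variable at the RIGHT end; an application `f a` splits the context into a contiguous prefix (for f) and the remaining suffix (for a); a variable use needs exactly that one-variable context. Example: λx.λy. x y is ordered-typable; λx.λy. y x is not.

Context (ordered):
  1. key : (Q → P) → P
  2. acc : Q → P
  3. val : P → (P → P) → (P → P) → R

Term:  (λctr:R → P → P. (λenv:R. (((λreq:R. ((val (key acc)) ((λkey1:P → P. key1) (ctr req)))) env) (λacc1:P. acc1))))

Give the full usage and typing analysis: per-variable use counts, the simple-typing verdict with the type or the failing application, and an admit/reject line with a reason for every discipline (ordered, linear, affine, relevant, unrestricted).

variable uses: key: 1, acc: 1, val: 1, ctr (λ-bound): 1, env (λ-bound): 1, req (λ-bound): 1, key1 (λ-bound): 1, acc1 (λ-bound): 1
use order (left to right): val, key, acc, key1, ctr, req, env, acc1
typing: well-typed at (R → P → P) → R → R
ordered: ✗ — no ordered split (uses run val, key, acc, key1, ctr, req, env, acc1)
linear: ✓ — exactly-once usage across key, acc, val, ctr, env, req, key1, acc1
affine: ✓ — no duplicate uses among key, acc, val, ctr, env, req, key1, acc1
relevant: ✓ — at least one use each (key, acc, val, ctr, env, req, key1, acc1)
unrestricted: ✓ — well-typed at (R → P → P) → R → R; no restrictions here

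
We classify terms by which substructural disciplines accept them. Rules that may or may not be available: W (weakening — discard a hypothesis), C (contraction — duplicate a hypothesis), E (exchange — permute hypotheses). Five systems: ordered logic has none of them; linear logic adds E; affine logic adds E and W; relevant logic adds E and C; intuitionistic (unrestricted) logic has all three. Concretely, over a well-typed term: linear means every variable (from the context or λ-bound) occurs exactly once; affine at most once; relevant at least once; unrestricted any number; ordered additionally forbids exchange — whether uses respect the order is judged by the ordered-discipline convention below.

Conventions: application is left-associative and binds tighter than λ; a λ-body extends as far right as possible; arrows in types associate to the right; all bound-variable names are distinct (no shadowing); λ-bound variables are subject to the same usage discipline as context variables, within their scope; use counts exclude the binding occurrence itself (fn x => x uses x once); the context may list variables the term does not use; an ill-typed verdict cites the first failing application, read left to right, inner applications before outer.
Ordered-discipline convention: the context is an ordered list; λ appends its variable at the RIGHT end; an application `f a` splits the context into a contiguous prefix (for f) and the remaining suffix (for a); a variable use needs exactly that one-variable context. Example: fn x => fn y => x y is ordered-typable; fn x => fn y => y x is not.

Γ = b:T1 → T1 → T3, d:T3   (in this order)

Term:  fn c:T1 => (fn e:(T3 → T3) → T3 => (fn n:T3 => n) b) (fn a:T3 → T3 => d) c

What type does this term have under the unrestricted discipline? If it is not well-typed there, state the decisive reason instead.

not well-typed under unrestricted — fails simple typing
variable uses: b ×1, d ×1, c (bound) ×1, e (bound) ×0, n (bound) ×1, a (bound) ×0
uses in reading order: n, b, d, c
typing: ill-typed: an application expects T3 but receives T1 → T1 → T3
summary: ordered ✗, linear ✗, affine ✗, relevant ✗, unrestricted ✗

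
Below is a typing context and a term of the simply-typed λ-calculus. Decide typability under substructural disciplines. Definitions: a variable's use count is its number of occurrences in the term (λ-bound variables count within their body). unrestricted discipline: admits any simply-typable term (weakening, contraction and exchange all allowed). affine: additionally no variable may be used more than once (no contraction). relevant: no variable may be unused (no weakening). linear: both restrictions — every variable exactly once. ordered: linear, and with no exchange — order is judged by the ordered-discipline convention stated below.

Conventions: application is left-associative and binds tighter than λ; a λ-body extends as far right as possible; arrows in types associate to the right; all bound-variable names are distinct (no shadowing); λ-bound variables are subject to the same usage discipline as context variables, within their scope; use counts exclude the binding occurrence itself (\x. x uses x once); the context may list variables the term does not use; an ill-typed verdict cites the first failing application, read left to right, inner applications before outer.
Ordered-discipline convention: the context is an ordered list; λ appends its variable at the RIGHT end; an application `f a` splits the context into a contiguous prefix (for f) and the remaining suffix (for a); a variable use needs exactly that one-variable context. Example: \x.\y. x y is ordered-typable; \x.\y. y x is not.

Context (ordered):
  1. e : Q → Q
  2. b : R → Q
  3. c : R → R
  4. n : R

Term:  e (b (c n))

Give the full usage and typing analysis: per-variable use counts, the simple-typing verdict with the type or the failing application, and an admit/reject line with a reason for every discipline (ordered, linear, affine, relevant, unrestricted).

counts: e ×1; b ×1; c ×1; n ×1
use order (left to right): e, b, c, n
typing: well-typed at Q
ordered: ✓, e, b, c, n once each; derivable with no W/C/E
linear: ✓, single use per variable (e, b, c, n)
affine: ✓, no duplicate uses among e, b, c, n
relevant: ✓, every one of e, b, c, n appears
unrestricted: ✓, well-typed at Q; no restrictions here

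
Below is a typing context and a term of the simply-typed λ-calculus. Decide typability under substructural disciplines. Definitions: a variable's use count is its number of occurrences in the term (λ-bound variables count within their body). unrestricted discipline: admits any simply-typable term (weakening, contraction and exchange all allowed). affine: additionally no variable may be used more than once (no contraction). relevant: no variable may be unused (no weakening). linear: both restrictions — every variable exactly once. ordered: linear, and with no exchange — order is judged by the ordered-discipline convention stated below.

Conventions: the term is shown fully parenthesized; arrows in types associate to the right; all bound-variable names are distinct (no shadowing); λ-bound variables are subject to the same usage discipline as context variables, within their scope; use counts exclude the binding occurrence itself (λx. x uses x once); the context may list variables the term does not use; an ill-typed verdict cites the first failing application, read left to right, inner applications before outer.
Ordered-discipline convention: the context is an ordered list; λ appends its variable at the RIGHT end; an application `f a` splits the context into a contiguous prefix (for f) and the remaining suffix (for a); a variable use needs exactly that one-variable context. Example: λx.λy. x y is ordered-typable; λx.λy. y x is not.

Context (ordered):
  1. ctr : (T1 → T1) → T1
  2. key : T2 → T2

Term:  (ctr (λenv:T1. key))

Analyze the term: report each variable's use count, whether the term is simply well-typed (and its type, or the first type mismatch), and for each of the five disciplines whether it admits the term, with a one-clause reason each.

variable uses: ctr: 1×; key: 1×; env (λ-bound): 0×
use order (left to right): ctr, key
typing: ill-typed: an argument T1 → T2 → T2 mismatches the expected T1 → T1
ordered: ✗ — fails simple typing
linear: ✗ — a type mismatch blocks all five
affine: ✗ — the type mismatch rejects it
relevant: ✗ — not simply typable
unrestricted: ✗ — fails simple typing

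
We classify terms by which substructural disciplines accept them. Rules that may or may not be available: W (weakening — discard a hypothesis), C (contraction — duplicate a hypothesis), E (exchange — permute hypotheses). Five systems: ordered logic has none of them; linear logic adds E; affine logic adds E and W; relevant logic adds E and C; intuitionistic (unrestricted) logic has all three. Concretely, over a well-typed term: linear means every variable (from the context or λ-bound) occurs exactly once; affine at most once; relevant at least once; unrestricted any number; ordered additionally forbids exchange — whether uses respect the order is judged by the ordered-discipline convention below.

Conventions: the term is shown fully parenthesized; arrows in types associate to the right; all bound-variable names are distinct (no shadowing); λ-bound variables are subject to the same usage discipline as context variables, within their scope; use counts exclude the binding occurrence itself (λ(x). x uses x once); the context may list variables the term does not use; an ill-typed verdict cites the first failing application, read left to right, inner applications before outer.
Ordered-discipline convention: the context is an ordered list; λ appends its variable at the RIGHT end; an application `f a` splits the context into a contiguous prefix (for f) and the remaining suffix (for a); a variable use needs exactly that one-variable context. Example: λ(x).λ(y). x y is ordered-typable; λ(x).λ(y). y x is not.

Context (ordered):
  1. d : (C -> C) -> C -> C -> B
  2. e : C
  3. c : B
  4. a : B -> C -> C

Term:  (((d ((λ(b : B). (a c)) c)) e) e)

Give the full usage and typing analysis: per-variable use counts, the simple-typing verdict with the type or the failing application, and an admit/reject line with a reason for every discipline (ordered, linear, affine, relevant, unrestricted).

usage: d: 1, e: 2, c: 2, a: 1, b (λ-bound): 0
left-to-right use order: d, a, c, c, e, e
typing: well-typed — term : B
ordered ✗ (repeated use of e ×2, c ×2; needs weakening: b unused)
linear ✗ (repeated use of e ×2, c ×2; needs weakening: b unused)
affine ✗ (repeated use of e ×2, c ×2)
relevant ✗ (needs weakening: b unused)
unrestricted ✓ (type-checks (B) and nothing is barred)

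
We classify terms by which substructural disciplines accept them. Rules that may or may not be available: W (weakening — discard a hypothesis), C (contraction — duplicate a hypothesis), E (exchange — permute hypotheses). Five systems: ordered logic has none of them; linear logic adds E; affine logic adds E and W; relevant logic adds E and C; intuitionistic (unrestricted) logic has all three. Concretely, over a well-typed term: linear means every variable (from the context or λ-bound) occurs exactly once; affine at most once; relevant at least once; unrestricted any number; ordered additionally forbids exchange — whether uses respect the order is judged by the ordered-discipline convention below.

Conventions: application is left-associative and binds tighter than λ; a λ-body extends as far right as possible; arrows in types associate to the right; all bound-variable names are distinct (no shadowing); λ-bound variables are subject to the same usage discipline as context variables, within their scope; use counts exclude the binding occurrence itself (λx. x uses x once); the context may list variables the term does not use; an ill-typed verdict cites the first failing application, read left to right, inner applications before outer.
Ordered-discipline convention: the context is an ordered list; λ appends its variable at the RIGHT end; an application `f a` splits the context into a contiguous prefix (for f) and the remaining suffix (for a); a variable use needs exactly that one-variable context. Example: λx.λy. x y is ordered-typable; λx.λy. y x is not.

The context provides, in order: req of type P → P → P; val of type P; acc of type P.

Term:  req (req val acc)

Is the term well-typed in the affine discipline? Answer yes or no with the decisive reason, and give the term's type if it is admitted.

no — repeated use of req ×2
counts: req: 2×, val: 1×, acc: 1×
uses in reading order: req, req, val, acc
typing: the term checks, with type P → P
per-discipline verdicts: ordered ✗ · linear ✗ · affine ✗ · relevant ✓ · unrestricted ✓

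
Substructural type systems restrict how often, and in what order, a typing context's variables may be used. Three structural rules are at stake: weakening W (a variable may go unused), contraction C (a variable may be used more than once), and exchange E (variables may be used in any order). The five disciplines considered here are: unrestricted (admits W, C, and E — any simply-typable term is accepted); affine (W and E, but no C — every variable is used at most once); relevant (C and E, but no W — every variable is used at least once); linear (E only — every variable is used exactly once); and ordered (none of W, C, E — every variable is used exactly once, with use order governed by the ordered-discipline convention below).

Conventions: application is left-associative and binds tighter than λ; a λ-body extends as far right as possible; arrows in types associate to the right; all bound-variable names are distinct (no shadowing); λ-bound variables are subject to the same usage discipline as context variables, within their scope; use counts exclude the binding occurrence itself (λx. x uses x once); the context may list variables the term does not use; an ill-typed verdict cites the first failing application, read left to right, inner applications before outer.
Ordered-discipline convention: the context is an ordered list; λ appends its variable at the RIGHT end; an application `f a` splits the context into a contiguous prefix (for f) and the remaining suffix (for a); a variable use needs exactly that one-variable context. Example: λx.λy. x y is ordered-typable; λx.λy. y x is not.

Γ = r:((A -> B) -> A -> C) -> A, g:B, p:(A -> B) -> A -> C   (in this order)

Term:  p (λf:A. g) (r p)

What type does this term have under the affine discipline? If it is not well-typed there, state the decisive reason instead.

not well-typed under affine — needs contraction — p ×2
usage: r ×1; g ×1; p ×2; f [bound] ×0
left-to-right use order: p, g, r, p
typing: ✓ — C
across the five disciplines: ordered ✗; linear ✗; affine ✗; relevant ✗; unrestricted ✓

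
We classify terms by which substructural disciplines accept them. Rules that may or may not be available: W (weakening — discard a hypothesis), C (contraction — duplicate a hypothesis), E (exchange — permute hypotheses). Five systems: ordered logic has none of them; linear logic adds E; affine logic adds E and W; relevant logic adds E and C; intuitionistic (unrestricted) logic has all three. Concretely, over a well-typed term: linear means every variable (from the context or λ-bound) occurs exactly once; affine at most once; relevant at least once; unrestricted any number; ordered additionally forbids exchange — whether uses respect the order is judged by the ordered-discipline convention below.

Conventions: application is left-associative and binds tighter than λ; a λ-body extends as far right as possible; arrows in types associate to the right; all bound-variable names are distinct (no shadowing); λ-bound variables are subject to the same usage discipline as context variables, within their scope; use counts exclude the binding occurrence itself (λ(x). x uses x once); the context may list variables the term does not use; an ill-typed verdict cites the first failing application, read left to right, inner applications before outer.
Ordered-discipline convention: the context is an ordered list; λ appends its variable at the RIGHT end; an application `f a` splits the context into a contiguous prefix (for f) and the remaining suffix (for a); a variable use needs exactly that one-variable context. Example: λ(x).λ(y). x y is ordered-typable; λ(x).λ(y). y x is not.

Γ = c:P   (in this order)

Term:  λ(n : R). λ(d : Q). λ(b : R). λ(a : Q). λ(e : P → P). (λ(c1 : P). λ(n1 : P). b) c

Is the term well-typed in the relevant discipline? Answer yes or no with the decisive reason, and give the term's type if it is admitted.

no — unused: n, d, a, e, c1, n1 — weakening required
use counts: c: 1, n (bound): 0, d (bound): 0, b (bound): 1, a (bound): 0, e (bound): 0, c1 (bound): 0, n1 (bound): 0
left-to-right use order: b, c
typing: ✓ — R → Q → R → Q → (P → P) → P → R
summary: ordered ✗ · linear ✗ · affine ✓ · relevant ✗ · unrestricted ✓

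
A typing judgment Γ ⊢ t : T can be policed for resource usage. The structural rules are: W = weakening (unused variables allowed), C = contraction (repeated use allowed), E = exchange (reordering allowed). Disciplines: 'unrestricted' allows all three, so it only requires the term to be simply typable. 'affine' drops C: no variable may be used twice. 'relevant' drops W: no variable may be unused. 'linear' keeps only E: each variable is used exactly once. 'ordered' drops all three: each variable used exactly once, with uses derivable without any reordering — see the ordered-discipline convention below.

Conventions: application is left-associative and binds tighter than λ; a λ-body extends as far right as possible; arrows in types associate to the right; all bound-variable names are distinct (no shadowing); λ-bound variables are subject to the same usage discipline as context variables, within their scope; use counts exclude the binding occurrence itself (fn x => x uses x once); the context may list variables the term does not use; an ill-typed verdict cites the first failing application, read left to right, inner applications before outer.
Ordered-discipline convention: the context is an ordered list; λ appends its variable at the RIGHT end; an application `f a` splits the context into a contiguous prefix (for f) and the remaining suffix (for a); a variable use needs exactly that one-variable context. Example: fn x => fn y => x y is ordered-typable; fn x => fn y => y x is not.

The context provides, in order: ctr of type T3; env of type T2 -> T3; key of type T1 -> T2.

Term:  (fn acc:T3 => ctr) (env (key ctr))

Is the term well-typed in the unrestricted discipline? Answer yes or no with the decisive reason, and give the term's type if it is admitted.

no — the type mismatch rejects it
counts: ctr=2, env=1, key=1, acc (λ-bound)=0
uses in reading order: ctr, env, key, ctr
typing: ill-typed: an argument T3 mismatches the expected T1
all disciplines: ordered ✗ | linear ✗ | affine ✗ | relevant ✗ | unrestricted ✗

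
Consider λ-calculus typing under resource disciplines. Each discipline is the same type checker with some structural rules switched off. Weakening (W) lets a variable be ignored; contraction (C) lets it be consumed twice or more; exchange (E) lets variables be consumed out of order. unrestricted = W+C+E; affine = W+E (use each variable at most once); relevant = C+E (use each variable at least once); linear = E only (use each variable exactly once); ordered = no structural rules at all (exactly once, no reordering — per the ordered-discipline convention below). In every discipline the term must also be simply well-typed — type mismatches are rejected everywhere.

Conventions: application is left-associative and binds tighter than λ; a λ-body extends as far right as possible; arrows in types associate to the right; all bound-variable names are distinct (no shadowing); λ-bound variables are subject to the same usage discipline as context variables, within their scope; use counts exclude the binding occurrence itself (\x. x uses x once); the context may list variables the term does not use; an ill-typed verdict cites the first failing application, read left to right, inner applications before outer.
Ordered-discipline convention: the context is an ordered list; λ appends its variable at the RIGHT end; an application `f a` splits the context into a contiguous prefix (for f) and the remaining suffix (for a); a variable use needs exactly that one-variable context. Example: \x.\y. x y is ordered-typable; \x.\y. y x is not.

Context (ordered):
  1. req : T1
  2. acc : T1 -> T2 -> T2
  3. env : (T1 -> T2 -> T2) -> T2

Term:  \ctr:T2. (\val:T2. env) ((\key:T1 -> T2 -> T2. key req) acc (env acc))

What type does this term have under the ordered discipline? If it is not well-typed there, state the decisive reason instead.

not well-typed under ordered — needs contraction — acc ×2, env ×2; unused: ctr, val — weakening required
usage: req: 1, acc: 2, env: 2, ctr (λ-bound): 0, val (λ-bound): 0, key (λ-bound): 1
uses in reading order: env, key, req, acc, env, acc
typing: well-typed at T2 -> (T1 -> T2 -> T2) -> T2
across the five disciplines: ordered ✗ | linear ✗ | affine ✗ | relevant ✗ | unrestricted ✓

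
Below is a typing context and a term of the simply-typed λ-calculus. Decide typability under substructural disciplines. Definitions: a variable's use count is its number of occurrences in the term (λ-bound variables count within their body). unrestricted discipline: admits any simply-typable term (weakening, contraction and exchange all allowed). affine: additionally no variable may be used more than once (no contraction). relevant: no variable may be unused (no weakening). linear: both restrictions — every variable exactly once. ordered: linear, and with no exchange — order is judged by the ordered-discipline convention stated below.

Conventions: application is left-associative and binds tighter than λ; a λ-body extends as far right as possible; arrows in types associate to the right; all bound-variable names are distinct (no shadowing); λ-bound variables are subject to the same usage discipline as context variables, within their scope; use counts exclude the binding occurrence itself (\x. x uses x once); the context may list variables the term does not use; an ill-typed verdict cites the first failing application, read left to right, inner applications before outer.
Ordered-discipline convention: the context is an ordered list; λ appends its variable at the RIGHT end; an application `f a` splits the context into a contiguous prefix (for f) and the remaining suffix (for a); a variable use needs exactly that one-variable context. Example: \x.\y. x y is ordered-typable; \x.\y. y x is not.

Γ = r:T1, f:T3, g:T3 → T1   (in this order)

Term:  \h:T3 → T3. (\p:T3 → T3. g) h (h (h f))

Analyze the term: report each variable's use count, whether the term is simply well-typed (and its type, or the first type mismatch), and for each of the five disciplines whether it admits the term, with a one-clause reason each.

use counts: r: 0, f: 1, g: 1, h [bound]: 3, p [bound]: 0
uses in reading order: g, h, h, h, f
typing: the term checks, with type (T3 → T3) → T1
ordered: ✗, h ×3 used more than once (contraction); r, p never used (weakening)
linear: ✗, h ×3 used more than once (contraction); r, p never used (weakening)
affine: ✗, h ×3 used more than once (contraction)
relevant: ✗, r, p never used (weakening)
unrestricted: ✓, type-checks ((T3 → T3) → T1) and nothing is barred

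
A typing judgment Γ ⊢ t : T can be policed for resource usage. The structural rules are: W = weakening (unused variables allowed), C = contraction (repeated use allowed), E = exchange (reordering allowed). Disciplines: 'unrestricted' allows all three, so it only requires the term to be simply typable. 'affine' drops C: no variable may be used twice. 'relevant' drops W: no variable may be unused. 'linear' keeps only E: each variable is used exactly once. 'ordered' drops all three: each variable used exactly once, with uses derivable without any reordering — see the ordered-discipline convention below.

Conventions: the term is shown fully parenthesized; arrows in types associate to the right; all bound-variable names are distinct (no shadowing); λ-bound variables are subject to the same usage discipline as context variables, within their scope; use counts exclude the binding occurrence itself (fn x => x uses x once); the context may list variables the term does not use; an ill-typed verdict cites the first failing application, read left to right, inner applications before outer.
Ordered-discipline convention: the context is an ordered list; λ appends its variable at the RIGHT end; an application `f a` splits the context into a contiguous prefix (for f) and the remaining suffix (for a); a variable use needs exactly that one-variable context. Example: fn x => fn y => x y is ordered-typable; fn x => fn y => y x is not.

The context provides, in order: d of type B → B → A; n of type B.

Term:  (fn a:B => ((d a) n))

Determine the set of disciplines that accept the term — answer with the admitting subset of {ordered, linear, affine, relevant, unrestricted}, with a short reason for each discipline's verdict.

admitting disciplines: linear, affine, relevant, unrestricted
use counts: d: 1; n: 1; a [bound]: 1
use order (left to right): d, a, n
typing: ✓ — B → A
ordered: ✗ — needs exchange: uses follow d, a, n
linear: ✓ — each of d, n, a used exactly once
affine: ✓ — none of d, n, a used more than once
relevant: ✓ — d, n, a: all used, weakening unneeded
unrestricted: ✓ — well-typed at B → A; no restrictions here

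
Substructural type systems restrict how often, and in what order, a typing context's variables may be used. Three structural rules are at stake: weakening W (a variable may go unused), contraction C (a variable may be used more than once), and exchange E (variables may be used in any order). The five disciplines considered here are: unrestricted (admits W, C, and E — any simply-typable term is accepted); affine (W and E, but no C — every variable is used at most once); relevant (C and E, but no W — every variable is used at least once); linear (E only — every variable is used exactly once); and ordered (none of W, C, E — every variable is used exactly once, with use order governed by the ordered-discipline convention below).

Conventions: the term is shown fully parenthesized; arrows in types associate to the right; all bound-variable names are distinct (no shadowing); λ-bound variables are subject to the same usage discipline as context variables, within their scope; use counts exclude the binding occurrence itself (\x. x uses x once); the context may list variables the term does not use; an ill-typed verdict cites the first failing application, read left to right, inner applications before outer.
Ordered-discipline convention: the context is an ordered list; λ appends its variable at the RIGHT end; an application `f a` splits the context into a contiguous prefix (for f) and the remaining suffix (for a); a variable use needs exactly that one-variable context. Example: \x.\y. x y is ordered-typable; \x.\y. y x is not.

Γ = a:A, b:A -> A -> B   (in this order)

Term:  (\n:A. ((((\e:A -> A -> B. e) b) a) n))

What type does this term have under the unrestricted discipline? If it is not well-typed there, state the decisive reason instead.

term : A -> B
usage: a: 1; b: 1; n (bound): 1; e (bound): 1
use order (left to right): e, b, a, n
typing: well-typed — term : A -> B
per-discipline verdicts: ordered ✗; linear ✓; affine ✓; relevant ✓; unrestricted ✓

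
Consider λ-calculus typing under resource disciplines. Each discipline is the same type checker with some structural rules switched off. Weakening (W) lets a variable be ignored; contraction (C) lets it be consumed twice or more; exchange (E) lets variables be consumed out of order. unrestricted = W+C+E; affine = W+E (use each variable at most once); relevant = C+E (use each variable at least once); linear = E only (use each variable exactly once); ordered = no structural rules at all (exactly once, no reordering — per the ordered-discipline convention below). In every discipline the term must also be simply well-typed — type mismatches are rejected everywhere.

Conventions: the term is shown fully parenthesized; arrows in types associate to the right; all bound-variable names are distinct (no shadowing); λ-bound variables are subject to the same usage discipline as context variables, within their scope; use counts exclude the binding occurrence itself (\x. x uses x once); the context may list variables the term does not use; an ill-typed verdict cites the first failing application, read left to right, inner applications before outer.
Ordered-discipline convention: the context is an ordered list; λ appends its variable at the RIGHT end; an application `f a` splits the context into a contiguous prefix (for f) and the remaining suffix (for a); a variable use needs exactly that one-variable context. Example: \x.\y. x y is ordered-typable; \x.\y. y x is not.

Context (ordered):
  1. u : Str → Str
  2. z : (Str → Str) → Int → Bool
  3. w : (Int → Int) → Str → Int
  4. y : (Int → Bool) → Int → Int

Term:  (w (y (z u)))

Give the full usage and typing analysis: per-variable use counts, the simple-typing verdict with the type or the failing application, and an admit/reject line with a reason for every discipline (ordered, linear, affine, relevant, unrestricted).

usage: u=1, z=1, w=1, y=1
uses in reading order: w, y, z, u
typing: the term checks, with type Str → Int
ordered ✗ (no contiguous prefix/suffix split fits w, y, z, u)
linear ✓ (each of u, z, w, y used exactly once)
affine ✓ (no duplicate uses among u, z, w, y)
relevant ✓ (u, z, w, y: all used, weakening unneeded)
unrestricted ✓ (simply typable at Str → Int; W, C, E all held)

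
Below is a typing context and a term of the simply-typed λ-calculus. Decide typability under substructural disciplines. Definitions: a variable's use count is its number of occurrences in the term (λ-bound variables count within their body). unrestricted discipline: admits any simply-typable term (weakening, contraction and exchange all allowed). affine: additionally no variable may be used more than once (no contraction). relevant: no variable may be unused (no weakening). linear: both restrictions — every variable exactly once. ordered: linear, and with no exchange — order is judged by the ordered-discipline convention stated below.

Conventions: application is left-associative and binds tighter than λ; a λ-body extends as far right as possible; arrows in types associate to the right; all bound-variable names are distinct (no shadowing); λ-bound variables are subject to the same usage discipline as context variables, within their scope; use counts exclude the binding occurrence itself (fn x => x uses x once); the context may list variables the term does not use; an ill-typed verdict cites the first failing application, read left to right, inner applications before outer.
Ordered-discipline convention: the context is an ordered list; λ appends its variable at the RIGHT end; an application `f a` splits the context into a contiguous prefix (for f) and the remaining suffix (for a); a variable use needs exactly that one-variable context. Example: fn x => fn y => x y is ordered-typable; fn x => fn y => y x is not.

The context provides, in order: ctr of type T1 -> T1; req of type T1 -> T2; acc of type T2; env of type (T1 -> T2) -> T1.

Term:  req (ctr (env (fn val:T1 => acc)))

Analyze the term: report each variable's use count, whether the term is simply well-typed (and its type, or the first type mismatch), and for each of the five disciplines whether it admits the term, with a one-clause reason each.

counts: ctr=1; req=1; acc=1; env=1; val [bound]=0
uses in reading order: req, ctr, env, acc
typing: well-typed — term : T2
ordered ✗ (needs weakening: val unused)
linear ✗ (needs weakening: val unused)
affine ✓ (none of ctr, req, acc, env, val used more than once)
relevant ✗ (needs weakening: val unused)
unrestricted ✓ (type-checks (T2) and nothing is barred)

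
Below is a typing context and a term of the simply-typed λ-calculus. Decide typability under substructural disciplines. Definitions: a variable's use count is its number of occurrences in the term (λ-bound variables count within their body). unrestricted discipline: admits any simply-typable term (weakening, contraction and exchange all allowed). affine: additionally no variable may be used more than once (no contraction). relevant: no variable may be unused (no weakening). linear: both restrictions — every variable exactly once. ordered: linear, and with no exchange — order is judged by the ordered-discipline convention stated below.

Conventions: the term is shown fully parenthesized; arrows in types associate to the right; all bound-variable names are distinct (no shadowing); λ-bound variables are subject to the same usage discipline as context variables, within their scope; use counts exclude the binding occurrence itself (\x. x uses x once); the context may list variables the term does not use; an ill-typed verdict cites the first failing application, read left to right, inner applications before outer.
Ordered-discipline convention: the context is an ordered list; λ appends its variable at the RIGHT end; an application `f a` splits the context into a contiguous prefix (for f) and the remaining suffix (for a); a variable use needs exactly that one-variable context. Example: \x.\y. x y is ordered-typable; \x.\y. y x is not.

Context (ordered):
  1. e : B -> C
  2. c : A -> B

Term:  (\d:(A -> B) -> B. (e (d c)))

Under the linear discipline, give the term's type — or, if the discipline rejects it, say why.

term : ((A -> B) -> B) -> C
variable uses: e: 1; c: 1; d (bound): 1
uses in reading order: e, d, c
typing: ✓ — ((A -> B) -> B) -> C
summary: ordered ✗ | linear ✓ | affine ✓ | relevant ✓ | unrestricted ✓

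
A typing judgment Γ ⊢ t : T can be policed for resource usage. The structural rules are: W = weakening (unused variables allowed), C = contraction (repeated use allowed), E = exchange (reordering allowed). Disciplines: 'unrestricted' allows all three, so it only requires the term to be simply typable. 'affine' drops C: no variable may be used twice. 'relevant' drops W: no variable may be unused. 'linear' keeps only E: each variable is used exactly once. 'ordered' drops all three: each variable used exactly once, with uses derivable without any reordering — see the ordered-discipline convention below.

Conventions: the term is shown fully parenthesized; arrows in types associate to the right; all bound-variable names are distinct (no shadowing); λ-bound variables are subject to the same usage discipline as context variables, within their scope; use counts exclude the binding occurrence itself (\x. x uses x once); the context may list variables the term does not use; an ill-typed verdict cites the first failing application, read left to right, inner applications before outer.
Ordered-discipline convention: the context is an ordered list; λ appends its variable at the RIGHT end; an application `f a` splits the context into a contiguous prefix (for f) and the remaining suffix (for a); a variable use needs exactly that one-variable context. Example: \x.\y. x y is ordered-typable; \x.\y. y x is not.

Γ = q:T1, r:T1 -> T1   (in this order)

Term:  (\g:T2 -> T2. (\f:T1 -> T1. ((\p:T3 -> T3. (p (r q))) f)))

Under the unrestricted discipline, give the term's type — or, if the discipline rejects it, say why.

not well-typed under unrestricted — not simply typable
use counts: q ×1, r ×1, g [bound] ×0, f [bound] ×1, p [bound] ×1
left-to-right use order: p, r, q, f
typing: ill-typed: an argument T1 mismatches the expected T3
across the five disciplines: ordered ✗, linear ✗, affine ✗, relevant ✗, unrestricted ✗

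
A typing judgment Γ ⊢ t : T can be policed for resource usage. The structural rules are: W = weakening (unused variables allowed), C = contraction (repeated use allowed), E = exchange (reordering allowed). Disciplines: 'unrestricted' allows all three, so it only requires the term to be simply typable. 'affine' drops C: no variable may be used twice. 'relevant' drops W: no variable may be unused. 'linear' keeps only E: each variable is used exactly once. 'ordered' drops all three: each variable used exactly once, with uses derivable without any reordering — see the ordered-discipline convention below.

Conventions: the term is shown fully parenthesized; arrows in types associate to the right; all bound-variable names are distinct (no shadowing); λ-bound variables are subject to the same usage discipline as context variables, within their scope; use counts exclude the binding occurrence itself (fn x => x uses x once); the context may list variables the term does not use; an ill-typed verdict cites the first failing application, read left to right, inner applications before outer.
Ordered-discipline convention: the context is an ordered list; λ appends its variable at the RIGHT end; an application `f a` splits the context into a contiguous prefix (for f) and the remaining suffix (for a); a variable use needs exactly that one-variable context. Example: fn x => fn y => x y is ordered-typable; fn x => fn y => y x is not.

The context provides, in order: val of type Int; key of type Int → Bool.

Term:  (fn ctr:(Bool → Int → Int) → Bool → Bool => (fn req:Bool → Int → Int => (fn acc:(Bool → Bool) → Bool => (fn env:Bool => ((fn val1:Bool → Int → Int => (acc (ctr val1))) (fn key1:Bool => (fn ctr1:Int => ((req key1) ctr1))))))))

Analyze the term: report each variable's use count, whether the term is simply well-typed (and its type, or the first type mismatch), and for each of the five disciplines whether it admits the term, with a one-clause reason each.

counts: val: 0, key: 0, ctr (bound): 1, req (bound): 1, acc (bound): 1, env (bound): 0, val1 (bound): 1, key1 (bound): 1, ctr1 (bound): 1
order of uses: acc, ctr, val1, req, key1, ctr1
typing: well-typed at ((Bool → Int → Int) → Bool → Bool) → (Bool → Int → Int) → ((Bool → Bool) → Bool) → Bool → Bool
ordered: ✗ — unused: val, key, env — weakening required
linear: ✗ — unused: val, key, env — weakening required
affine: ✓ — no duplicate uses among val, key, ctr, req, acc, env, val1, key1, ctr1
relevant: ✗ — unused: val, key, env — weakening required
unrestricted: ✓ — type-checks (((Bool → Int → Int) → Bool → Bool) → (Bool → Int → Int) → ((Bool → Bool) → Bool) → Bool → Bool) and nothing is barred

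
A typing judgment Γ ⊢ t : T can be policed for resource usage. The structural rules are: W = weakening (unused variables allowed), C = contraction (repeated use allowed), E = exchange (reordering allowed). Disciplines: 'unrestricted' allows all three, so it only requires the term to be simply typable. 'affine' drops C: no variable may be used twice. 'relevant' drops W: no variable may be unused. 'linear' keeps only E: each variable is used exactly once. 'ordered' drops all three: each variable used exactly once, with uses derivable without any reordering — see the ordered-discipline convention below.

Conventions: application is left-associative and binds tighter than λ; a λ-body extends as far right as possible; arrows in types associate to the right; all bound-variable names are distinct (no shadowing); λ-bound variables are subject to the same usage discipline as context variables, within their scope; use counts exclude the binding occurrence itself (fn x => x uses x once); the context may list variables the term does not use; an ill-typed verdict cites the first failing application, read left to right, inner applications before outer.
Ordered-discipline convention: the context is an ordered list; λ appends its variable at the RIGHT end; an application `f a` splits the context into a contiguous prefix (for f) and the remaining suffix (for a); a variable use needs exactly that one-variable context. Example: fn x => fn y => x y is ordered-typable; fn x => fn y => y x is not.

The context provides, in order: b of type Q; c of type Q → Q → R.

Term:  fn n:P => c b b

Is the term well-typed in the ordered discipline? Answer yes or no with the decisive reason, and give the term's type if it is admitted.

no — b ×2 used more than once (contraction); n never used (weakening)
counts: b=2, c=1, n (bound)=0
use order (left to right): c, b, b
typing: ✓ — P → R
per-discipline verdicts: ordered ✗; linear ✗; affine ✗; relevant ✗; unrestricted ✓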